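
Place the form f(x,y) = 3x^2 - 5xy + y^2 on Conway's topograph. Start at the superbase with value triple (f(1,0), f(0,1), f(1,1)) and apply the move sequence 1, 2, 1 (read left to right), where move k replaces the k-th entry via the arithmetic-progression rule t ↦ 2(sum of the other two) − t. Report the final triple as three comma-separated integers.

start (3,1,-1) = (f(1,0),f(0,1),f(1,1))
replace slot 1: 2·(1+(-1)) − 3 = -3 → (-3,1,-1)
replace slot 2: 2·((-3)+(-1)) − 1 = -9 → (-3,-9,-1)
replace slot 1: 2·((-9)+(-1)) − (-3) = -17 → (-17,-9,-1)

-17,-9,-1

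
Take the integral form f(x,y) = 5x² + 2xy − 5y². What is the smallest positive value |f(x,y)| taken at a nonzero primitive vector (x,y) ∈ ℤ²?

river: ρ → (-5,8,2)
river: ρ → (2,8,-5)
river: ρ → (-5,2,5)
river: ρ → (5,8,-2)
river: ρ → (-2,8,5)
river: ρ → (5,2,-5)
closes: descent 0, river 6
min |a| on river = 2

2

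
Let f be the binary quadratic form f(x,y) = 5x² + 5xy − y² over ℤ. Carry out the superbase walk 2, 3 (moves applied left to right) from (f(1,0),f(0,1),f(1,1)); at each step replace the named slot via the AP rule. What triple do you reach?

start (5,-1,9) = (f(1,0),f(0,1),f(1,1))
replace slot 2: 2·(5+9) − (-1) = 29 → (5,29,9)
replace slot 3: 2·(5+29) − 9 = 59 → (5,29,59)

5,29,59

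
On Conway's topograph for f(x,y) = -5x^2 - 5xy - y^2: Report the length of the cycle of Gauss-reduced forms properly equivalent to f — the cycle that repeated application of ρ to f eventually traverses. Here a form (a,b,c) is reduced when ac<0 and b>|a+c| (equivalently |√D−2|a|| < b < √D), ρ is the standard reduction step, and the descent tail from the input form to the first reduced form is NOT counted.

D = 5, ⌊√D⌋ = 2
descent: ρ → (-1,1,1)  [lands on river]
river: ρ → (1,1,-1)
ρ-cycle length = 2 (tail of 1 descent step not counted)

2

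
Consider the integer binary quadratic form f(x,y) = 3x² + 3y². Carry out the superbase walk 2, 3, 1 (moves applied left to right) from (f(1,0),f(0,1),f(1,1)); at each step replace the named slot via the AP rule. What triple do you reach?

start (3,3,6) = (f(1,0),f(0,1),f(1,1))
replace slot 2: 2·(3+6) − 3 = 15 → (3,15,6)
replace slot 3: 2·(3+15) − 6 = 30 → (3,15,30)
replace slot 1: 2·(15+30) − 3 = 87 → (87,15,30)

87,15,30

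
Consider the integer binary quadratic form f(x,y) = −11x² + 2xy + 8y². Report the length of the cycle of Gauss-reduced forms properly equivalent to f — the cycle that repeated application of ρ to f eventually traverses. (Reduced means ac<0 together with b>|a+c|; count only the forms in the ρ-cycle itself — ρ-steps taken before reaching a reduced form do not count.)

D = 356, ⌊√D⌋ = 18
descent: ρ → (8,14,-5)  [lands on river]
river: ρ → (-5,16,5)
river: ρ → (5,14,-8)
river: ρ → (-8,18,1)
river: ρ → (1,18,-8)
river: ρ → (-8,14,5)
river: ρ → (5,16,-5)
river: ρ → (-5,14,8)
river: ρ → (8,18,-1)
river: ρ → (-1,18,8)
ρ-cycle length = 10 (tail of 1 descent step not counted)

10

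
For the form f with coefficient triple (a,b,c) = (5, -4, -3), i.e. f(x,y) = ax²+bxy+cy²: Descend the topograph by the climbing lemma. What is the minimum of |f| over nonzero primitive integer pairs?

descent: ρ → (-3,4,5)  [lands on river]
river: ρ → (5,6,-2)
river: ρ → (-2,6,5)
river: ρ → (5,4,-3)
river: ρ → (-3,8,1)
river: ρ → (1,8,-3)
closes: descent 1, river 6
min |a| on river = 1

1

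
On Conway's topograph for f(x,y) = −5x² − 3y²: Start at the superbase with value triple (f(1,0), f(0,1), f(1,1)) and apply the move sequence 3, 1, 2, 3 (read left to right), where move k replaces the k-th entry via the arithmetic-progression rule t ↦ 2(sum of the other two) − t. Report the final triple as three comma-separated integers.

start (-5,-3,-8) = (f(1,0),f(0,1),f(1,1))
replace slot 3: 2·((-5)+(-3)) − (-8) = -8 → (-5,-3,-8)
replace slot 1: 2·((-3)+(-8)) − (-5) = -17 → (-17,-3,-8)
replace slot 2: 2·((-17)+(-8)) − (-3) = -47 → (-17,-47,-8)
replace slot 3: 2·((-17)+(-47)) − (-8) = -120 → (-17,-47,-120)

-17,-47,-120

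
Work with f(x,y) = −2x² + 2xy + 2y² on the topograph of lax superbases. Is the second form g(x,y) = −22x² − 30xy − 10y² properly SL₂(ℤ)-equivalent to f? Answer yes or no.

D₁ = 20, D₂ = 20
river cycle of f (length 2): (2, 2, -2), (-2, 2, 2)
river cycle of g (length 2): (-2, 2, 2), (2, 2, -2)
cycles coincide ⇒ equivalent

yes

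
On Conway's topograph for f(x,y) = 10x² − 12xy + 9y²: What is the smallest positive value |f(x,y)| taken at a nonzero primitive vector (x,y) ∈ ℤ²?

translate: b→8 (≡-12 mod 20), so (10,-12,9)→(10,8,7)
flip: (10,8,7)→(7,-8,10)
translate: b→6 (≡-8 mod 14), so (7,-8,10)→(7,6,9)
reduced (well bottom): (7,6,9) with a≤c, −a<b≤a
well minimum = a = 7

7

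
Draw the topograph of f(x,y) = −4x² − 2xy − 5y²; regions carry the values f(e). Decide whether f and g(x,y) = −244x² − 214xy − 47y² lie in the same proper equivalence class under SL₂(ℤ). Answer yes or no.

D₁ = -76, D₂ = -76
f is negative-definite; reduce −f:
−f: reduced (well bottom): (4,2,5) with a≤c, −a<b≤a
flip sign back: reduced form of f is (-4,-2,-5)
g is negative-definite; reduce −g:
−g: flip: (244,214,47)→(47,-214,244)
−g: translate: b→-26 (≡-214 mod 94), so (47,-214,244)→(47,-26,4)
−g: flip: (47,-26,4)→(4,26,47)
−g: translate: b→2 (≡26 mod 8), so (4,26,47)→(4,2,5)
−g: reduced (well bottom): (4,2,5) with a≤c, −a<b≤a
flip sign back: reduced form of g is (-4,-2,-5)
reduced forms (-4, -2, -5) vs (-4, -2, -5) ⇒ equivalent

yes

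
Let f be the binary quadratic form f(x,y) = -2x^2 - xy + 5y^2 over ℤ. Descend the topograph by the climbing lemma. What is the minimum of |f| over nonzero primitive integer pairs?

descent: ρ → (5,1,-2)
descent: ρ → (-2,3,4)  [lands on river]
river: ρ → (4,5,-1)
river: ρ → (-1,5,4)
river: ρ → (4,3,-2)
river: ρ → (-2,5,2)
river: ρ → (2,3,-4)
river: ρ → (-4,5,1)
river: ρ → (1,5,-4)
river: ρ → (-4,3,2)
river: ρ → (2,5,-2)
closes: descent 2, river 10
min |a| on river = 1

1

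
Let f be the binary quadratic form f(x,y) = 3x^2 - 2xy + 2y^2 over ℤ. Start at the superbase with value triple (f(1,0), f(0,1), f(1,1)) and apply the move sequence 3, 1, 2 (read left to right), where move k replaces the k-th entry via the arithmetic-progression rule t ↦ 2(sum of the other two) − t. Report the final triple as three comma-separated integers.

start (3,2,3) = (f(1,0),f(0,1),f(1,1))
replace slot 3: 2·(3+2) − 3 = 7 → (3,2,7)
replace slot 1: 2·(2+7) − 3 = 15 → (15,2,7)
replace slot 2: 2·(15+7) − 2 = 42 → (15,42,7)

15,42,7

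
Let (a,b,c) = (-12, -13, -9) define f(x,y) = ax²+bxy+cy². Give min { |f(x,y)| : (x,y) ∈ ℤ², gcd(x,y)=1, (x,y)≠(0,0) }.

translate: b→-11 (≡13 mod 24), so (12,13,9)→(12,-11,8)
flip: (12,-11,8)→(8,11,12)
translate: b→-5 (≡11 mod 16), so (8,11,12)→(8,-5,9)
reduced (well bottom): (8,-5,9) with a≤c, −a<b≤a
well minimum |f| = |-8| = 8 (negative-definite)

8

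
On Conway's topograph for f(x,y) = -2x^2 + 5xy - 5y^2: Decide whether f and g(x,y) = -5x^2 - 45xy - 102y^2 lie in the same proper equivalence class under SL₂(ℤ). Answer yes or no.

D₁ = -15, D₂ = -15
f is negative-definite; reduce −f:
−f: translate: b→-1 (≡-5 mod 4), so (2,-5,5)→(2,-1,2)
−f: flip: (2,-1,2)→(2,1,2)
−f: reduced (well bottom): (2,1,2) with a≤c, −a<b≤a
flip sign back: reduced form of f is (-2,-1,-2)
g is negative-definite; reduce −g:
−g: translate: b→5 (≡45 mod 10), so (5,45,102)→(5,5,2)
−g: flip: (5,5,2)→(2,-5,5)
−g: translate: b→-1 (≡-5 mod 4), so (2,-5,5)→(2,-1,2)
−g: flip: (2,-1,2)→(2,1,2)
−g: reduced (well bottom): (2,1,2) with a≤c, −a<b≤a
flip sign back: reduced form of g is (-2,-1,-2)
reduced forms (-2, -1, -2) vs (-2, -1, -2) ⇒ equivalent

yes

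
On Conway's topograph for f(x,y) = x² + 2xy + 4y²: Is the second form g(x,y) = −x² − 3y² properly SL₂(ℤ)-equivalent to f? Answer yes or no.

D₁ = -12, D₂ = -12
f: translate: b→0 (≡2 mod 2), so (1,2,4)→(1,0,3)
f: reduced (well bottom): (1,0,3) with a≤c, −a<b≤a
g is negative-definite; reduce −g:
−g: reduced (well bottom): (1,0,3) with a≤c, −a<b≤a
flip sign back: reduced form of g is (-1,0,-3)
reduced forms (1, 0, 3) vs (-1, 0, -3) ⇒ inequivalent

no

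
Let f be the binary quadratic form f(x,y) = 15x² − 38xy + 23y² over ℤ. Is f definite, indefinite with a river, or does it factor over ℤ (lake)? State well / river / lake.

D = b²−4ac = (-38)² − 4·15·23 = 64
D = 8² is a perfect square ⇒ form factors over ℤ ⇒ lakes

lake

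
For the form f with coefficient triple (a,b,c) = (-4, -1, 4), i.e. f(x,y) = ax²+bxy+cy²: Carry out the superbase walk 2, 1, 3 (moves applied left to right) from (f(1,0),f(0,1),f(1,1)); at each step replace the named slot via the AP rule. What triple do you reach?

start (-4,4,-1) = (f(1,0),f(0,1),f(1,1))
replace slot 2: 2·((-4)+(-1)) − 4 = -14 → (-4,-14,-1)
replace slot 1: 2·((-14)+(-1)) − (-4) = -26 → (-26,-14,-1)
replace slot 3: 2·((-26)+(-14)) − (-1) = -79 → (-26,-14,-79)

-26,-14,-79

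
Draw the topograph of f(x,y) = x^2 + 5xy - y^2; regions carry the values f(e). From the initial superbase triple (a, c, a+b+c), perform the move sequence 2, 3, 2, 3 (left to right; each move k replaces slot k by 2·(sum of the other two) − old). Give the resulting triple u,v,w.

start (1,-1,5) = (f(1,0),f(0,1),f(1,1))
replace slot 2: 2·(1+5) − (-1) = 13 → (1,13,5)
replace slot 3: 2·(1+13) − 5 = 23 → (1,13,23)
replace slot 2: 2·(1+23) − 13 = 35 → (1,35,23)
replace slot 3: 2·(1+35) − 23 = 49 → (1,35,49)

1,35,49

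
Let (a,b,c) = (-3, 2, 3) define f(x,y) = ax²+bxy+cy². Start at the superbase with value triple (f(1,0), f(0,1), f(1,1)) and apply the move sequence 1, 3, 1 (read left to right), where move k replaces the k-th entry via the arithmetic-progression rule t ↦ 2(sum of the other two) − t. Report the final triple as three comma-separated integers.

start (-3,3,2) = (f(1,0),f(0,1),f(1,1))
replace slot 1: 2·(3+2) − (-3) = 13 → (13,3,2)
replace slot 3: 2·(13+3) − 2 = 30 → (13,3,30)
replace slot 1: 2·(3+30) − 13 = 53 → (53,3,30)

53,3,30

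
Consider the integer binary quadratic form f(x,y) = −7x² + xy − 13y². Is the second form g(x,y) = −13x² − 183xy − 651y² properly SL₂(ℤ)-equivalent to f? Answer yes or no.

D₁ = -363, D₂ = -363
f is negative-definite; reduce −f:
−f: reduced (well bottom): (7,-1,13) with a≤c, −a<b≤a
flip sign back: reduced form of f is (-7,1,-13)
g is negative-definite; reduce −g:
−g: translate: b→1 (≡183 mod 26), so (13,183,651)→(13,1,7)
−g: flip: (13,1,7)→(7,-1,13)
−g: reduced (well bottom): (7,-1,13) with a≤c, −a<b≤a
flip sign back: reduced form of g is (-7,1,-13)
reduced forms (-7, 1, -13) vs (-7, 1, -13) ⇒ equivalent

yes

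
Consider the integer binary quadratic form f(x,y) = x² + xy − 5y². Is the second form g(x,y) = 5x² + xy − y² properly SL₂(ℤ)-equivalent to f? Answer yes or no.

D₁ = 21, D₂ = 21
river cycle of f (length 2): (1, 3, -3), (-3, 3, 1)
river cycle of g (length 2): (-1, 3, 3), (3, 3, -1)
cycles differ ⇒ inequivalent

no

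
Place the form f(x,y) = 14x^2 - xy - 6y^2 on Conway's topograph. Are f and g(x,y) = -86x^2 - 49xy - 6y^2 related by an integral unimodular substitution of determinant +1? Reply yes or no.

D₁ = 337, D₂ = 337
river cycle of f (length 42): (-6, 13, 7), (7, 15, -4), (-4, 17, 3), (3, 13, -14), (-14, 15, 2), (2, 17, -6), (-6, 7, 12), (12, 17, -1), (-1, 17, 12), (12, 7, -6), … (32 more)
river cycle of g (length 42): (-6, 13, 7), (7, 15, -4), (-4, 17, 3), (3, 13, -14), (-14, 15, 2), (2, 17, -6), (-6, 7, 12), (12, 17, -1), (-1, 17, 12), (12, 7, -6), … (32 more)
cycles coincide ⇒ equivalent

yes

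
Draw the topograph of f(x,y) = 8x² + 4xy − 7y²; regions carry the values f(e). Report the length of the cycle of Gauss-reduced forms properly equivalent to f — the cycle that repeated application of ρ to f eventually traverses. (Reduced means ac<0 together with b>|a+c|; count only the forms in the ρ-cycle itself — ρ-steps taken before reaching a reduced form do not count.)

D = 240, ⌊√D⌋ = 15
river: ρ → (-7,10,5)
river: ρ → (5,10,-7)
river: ρ → (-7,4,8)
river: ρ → (8,12,-3)
river: ρ → (-3,12,8)
river: ρ → (8,4,-7)
ρ-cycle length = 6 (tail of 0 descent steps not counted)

6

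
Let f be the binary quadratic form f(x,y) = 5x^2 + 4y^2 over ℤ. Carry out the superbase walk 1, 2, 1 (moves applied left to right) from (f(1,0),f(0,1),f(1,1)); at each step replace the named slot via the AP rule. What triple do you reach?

start (5,4,9) = (f(1,0),f(0,1),f(1,1))
replace slot 1: 2·(4+9) − 5 = 21 → (21,4,9)
replace slot 2: 2·(21+9) − 4 = 56 → (21,56,9)
replace slot 1: 2·(56+9) − 21 = 109 → (109,56,9)

109,56,9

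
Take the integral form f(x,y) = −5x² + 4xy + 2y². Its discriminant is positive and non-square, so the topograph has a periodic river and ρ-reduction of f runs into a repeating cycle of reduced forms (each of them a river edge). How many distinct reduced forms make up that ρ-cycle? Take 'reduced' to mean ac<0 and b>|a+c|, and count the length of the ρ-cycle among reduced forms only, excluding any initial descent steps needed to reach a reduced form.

D = 56, ⌊√D⌋ = 7
river: ρ → (2,4,-5)
river: ρ → (-5,6,1)
river: ρ → (1,6,-5)
river: ρ → (-5,4,2)
ρ-cycle length = 4 (tail of 0 descent steps not counted)

4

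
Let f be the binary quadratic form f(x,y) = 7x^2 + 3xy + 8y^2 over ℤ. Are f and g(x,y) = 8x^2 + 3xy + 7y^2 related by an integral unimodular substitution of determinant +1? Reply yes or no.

D₁ = -215, D₂ = -215
f: reduced (well bottom): (7,3,8) with a≤c, −a<b≤a
g: flip: (8,3,7)→(7,-3,8)
g: reduced (well bottom): (7,-3,8) with a≤c, −a<b≤a
reduced forms (7, 3, 8) vs (7, -3, 8) ⇒ inequivalent

no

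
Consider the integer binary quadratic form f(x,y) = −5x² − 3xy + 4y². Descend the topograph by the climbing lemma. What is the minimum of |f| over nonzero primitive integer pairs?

descent: ρ → (4,3,-5)  [lands on river]
river: ρ → (-5,7,2)
river: ρ → (2,9,-1)
river: ρ → (-1,9,2)
river: ρ → (2,7,-5)
river: ρ → (-5,3,4)
river: ρ → (4,5,-4)
river: ρ → (-4,3,5)
river: ρ → (5,7,-2)
river: ρ → (-2,9,1)
river: ρ → (1,9,-2)
river: ρ → (-2,7,5)
river: ρ → (5,3,-4)
river: ρ → (-4,5,4)
closes: descent 1, river 14
min |a| on river = 1

1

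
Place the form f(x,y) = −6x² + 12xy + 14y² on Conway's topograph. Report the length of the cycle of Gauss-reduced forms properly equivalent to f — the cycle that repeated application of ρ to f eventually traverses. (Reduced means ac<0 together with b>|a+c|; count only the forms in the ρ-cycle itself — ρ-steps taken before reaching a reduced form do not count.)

D = 480, ⌊√D⌋ = 21
river: ρ → (14,16,-4)
river: ρ → (-4,16,14)
river: ρ → (14,12,-6)
river: ρ → (-6,12,14)
ρ-cycle length = 4 (tail of 0 descent steps not counted)

4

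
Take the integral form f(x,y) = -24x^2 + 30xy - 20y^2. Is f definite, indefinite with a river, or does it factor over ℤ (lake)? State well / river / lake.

D = b²−4ac = 30² − 4·(-24)·(-20) = -1020
D < 0 ⇒ definite ⇒ every region one sign ⇒ single well

well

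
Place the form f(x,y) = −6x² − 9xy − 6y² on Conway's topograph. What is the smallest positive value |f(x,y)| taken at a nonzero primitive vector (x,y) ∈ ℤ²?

translate: b→-3 (≡9 mod 12), so (6,9,6)→(6,-3,3)
flip: (6,-3,3)→(3,3,6)
reduced (well bottom): (3,3,6) with a≤c, −a<b≤a
well minimum |f| = |-3| = 3 (negative-definite)

3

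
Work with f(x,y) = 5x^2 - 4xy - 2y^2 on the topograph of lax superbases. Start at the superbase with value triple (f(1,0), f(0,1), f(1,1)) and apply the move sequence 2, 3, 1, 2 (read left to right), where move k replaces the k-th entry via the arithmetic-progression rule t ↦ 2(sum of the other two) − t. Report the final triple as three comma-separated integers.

start (5,-2,-1) = (f(1,0),f(0,1),f(1,1))
replace slot 2: 2·(5+(-1)) − (-2) = 10 → (5,10,-1)
replace slot 3: 2·(5+10) − (-1) = 31 → (5,10,31)
replace slot 1: 2·(10+31) − 5 = 77 → (77,10,31)
replace slot 2: 2·(77+31) − 10 = 206 → (77,206,31)

77,206,31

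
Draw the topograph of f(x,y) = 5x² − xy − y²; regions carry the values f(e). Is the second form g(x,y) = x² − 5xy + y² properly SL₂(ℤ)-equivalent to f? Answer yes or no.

D₁ = 21, D₂ = 21
river cycle of f (length 2): (-1, 3, 3), (3, 3, -1)
river cycle of g (length 2): (1, 3, -3), (-3, 3, 1)
cycles differ ⇒ inequivalent

no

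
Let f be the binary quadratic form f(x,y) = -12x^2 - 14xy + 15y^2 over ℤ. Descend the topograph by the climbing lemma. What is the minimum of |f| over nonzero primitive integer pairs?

descent: ρ → (15,14,-12)  [lands on river]
river: ρ → (-12,10,17)
river: ρ → (17,24,-5)
river: ρ → (-5,26,12)
river: ρ → (12,22,-9)
river: ρ → (-9,14,20)
river: ρ → (20,26,-3)
river: ρ → (-3,28,11)
river: ρ → (11,16,-15)
river: ρ → (-15,14,12)
river: ρ → (12,10,-17)
river: ρ → (-17,24,5)
river: ρ → (5,26,-12)
river: ρ → (-12,22,9)
river: ρ → (9,14,-20)
river: ρ → (-20,26,3)
river: ρ → (3,28,-11)
river: ρ → (-11,16,15)
closes: descent 1, river 18
min |a| on river = 3

3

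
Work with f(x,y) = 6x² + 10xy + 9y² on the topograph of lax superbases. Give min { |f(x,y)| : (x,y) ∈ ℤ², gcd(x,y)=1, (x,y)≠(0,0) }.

translate: b→-2 (≡10 mod 12), so (6,10,9)→(6,-2,5)
flip: (6,-2,5)→(5,2,6)
reduced (well bottom): (5,2,6) with a≤c, −a<b≤a
well minimum = a = 5

5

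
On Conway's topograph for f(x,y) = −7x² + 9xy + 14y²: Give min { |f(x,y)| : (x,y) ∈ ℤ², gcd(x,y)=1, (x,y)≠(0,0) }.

river: ρ → (14,19,-2)
river: ρ → (-2,21,4)
river: ρ → (4,19,-7)
river: ρ → (-7,9,14)
closes: descent 0, river 4
min |a| on river = 2

2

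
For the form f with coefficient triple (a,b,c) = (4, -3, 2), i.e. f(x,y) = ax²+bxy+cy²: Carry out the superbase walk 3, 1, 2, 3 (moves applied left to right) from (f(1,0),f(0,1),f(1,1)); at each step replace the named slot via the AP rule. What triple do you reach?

start (4,2,3) = (f(1,0),f(0,1),f(1,1))
replace slot 3: 2·(4+2) − 3 = 9 → (4,2,9)
replace slot 1: 2·(2+9) − 4 = 18 → (18,2,9)
replace slot 2: 2·(18+9) − 2 = 52 → (18,52,9)
replace slot 3: 2·(18+52) − 9 = 131 → (18,52,131)

18,52,131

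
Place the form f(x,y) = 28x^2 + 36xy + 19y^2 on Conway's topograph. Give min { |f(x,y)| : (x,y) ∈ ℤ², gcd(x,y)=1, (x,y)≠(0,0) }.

translate: b→-20 (≡36 mod 56), so (28,36,19)→(28,-20,11)
flip: (28,-20,11)→(11,20,28)
translate: b→-2 (≡20 mod 22), so (11,20,28)→(11,-2,19)
reduced (well bottom): (11,-2,19) with a≤c, −a<b≤a
well minimum = a = 11

11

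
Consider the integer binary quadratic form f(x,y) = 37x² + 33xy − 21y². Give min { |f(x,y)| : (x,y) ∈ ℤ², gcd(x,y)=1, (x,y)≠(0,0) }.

river: ρ → (-21,51,19)
river: ρ → (19,63,-3)
river: ρ → (-3,63,19)
river: ρ → (19,51,-21)
river: ρ → (-21,33,37)
river: ρ → (37,41,-17)
river: ρ → (-17,61,7)
river: ρ → (7,51,-57)
river: ρ → (-57,63,1)
river: ρ → (1,63,-57)
river: ρ → (-57,51,7)
river: ρ → (7,61,-17)
river: ρ → (-17,41,37)
river: ρ → (37,33,-21)
closes: descent 0, river 14
min |a| on river = 1

1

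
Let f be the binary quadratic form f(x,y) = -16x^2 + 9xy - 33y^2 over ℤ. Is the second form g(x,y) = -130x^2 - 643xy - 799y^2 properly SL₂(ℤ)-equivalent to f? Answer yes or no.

D₁ = -2031, D₂ = -2031
f is negative-definite; reduce −f:
−f: reduced (well bottom): (16,-9,33) with a≤c, −a<b≤a
flip sign back: reduced form of f is (-16,9,-33)
g is negative-definite; reduce −g:
−g: translate: b→123 (≡643 mod 260), so (130,643,799)→(130,123,33)
−g: flip: (130,123,33)→(33,-123,130)
−g: translate: b→9 (≡-123 mod 66), so (33,-123,130)→(33,9,16)
−g: flip: (33,9,16)→(16,-9,33)
−g: reduced (well bottom): (16,-9,33) with a≤c, −a<b≤a
flip sign back: reduced form of g is (-16,9,-33)
reduced forms (-16, 9, -33) vs (-16, 9, -33) ⇒ equivalent

yes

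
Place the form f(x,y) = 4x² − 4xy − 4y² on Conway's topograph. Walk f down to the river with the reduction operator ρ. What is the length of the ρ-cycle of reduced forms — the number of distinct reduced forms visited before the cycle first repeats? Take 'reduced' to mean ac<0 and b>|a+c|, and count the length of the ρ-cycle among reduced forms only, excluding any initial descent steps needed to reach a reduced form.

D = 80, ⌊√D⌋ = 8
descent: ρ → (-4,4,4)  [lands on river]
river: ρ → (4,4,-4)
ρ-cycle length = 2 (tail of 1 descent step not counted)

2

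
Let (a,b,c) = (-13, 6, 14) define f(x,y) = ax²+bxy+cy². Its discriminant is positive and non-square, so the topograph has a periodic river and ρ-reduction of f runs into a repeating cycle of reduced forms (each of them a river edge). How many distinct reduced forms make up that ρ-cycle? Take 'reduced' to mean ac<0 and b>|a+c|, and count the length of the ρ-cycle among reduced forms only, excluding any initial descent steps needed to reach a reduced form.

D = 764, ⌊√D⌋ = 27
river: ρ → (14,22,-5)
river: ρ → (-5,18,22)
river: ρ → (22,26,-1)
river: ρ → (-1,26,22)
river: ρ → (22,18,-5)
river: ρ → (-5,22,14)
river: ρ → (14,6,-13)
river: ρ → (-13,20,7)
river: ρ → (7,22,-10)
river: ρ → (-10,18,11)
river: ρ → (11,26,-2)
river: ρ → (-2,26,11)
river: ρ → (11,18,-10)
river: ρ → (-10,22,7)
river: ρ → (7,20,-13)
river: ρ → (-13,6,14)
ρ-cycle length = 16 (tail of 0 descent steps not counted)

16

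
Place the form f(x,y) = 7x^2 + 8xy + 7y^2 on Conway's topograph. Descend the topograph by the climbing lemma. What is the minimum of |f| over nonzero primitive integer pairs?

translate: b→-6 (≡8 mod 14), so (7,8,7)→(7,-6,6)
flip: (7,-6,6)→(6,6,7)
reduced (well bottom): (6,6,7) with a≤c, −a<b≤a
well minimum = a = 6

6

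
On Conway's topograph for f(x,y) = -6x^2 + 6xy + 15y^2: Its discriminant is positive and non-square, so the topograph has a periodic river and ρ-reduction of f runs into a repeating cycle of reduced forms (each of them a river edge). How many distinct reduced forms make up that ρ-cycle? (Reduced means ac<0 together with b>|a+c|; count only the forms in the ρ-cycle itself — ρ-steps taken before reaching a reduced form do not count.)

D = 396, ⌊√D⌋ = 19
descent: ρ → (15,-6,-6)
descent: ρ → (-6,18,3)  [lands on river]
river: ρ → (3,18,-6)
ρ-cycle length = 2 (tail of 2 descent steps not counted)

2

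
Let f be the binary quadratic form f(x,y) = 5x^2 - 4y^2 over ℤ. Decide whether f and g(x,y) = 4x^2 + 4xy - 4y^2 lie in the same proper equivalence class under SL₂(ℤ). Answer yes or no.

D₁ = 80, D₂ = 80
river cycle of f (length 2): (-4, 8, 1), (1, 8, -4)
river cycle of g (length 2): (-4, 4, 4), (4, 4, -4)
cycles differ ⇒ inequivalent

no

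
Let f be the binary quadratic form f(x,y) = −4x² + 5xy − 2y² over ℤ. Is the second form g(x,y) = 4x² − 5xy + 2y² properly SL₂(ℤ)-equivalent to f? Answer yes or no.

D₁ = -7, D₂ = -7
f is negative-definite; reduce −f:
−f: translate: b→3 (≡-5 mod 8), so (4,-5,2)→(4,3,1)
−f: flip: (4,3,1)→(1,-3,4)
−f: translate: b→1 (≡-3 mod 2), so (1,-3,4)→(1,1,2)
−f: reduced (well bottom): (1,1,2) with a≤c, −a<b≤a
flip sign back: reduced form of f is (-1,-1,-2)
g: translate: b→3 (≡-5 mod 8), so (4,-5,2)→(4,3,1)
g: flip: (4,3,1)→(1,-3,4)
g: translate: b→1 (≡-3 mod 2), so (1,-3,4)→(1,1,2)
g: reduced (well bottom): (1,1,2) with a≤c, −a<b≤a
reduced forms (-1, -1, -2) vs (1, 1, 2) ⇒ inequivalent

no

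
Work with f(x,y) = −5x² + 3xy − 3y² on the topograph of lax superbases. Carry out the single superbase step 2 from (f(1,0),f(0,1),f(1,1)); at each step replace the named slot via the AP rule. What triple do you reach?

start (-5,-3,-5) = (f(1,0),f(0,1),f(1,1))
replace slot 2: 2·((-5)+(-5)) − (-3) = -17 → (-5,-17,-5)

-5,-17,-5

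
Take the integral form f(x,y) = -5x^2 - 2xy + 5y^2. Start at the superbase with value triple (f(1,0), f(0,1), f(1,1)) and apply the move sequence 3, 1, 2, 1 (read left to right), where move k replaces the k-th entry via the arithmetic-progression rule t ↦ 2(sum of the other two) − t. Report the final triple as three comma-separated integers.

start (-5,5,-2) = (f(1,0),f(0,1),f(1,1))
replace slot 3: 2·((-5)+5) − (-2) = 2 → (-5,5,2)
replace slot 1: 2·(5+2) − (-5) = 19 → (19,5,2)
replace slot 2: 2·(19+2) − 5 = 37 → (19,37,2)
replace slot 1: 2·(37+2) − 19 = 59 → (59,37,2)

59,37,2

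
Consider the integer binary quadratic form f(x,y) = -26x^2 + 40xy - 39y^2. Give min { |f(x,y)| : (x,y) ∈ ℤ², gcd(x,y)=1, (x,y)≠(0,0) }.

translate: b→12 (≡-40 mod 52), so (26,-40,39)→(26,12,25)
flip: (26,12,25)→(25,-12,26)
reduced (well bottom): (25,-12,26) with a≤c, −a<b≤a
well minimum |f| = |-25| = 25 (negative-definite)

25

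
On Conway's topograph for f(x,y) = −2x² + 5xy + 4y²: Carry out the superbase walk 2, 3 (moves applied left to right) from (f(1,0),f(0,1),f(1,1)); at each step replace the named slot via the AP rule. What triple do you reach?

start (-2,4,7) = (f(1,0),f(0,1),f(1,1))
replace slot 2: 2·((-2)+7) − 4 = 6 → (-2,6,7)
replace slot 3: 2·((-2)+6) − 7 = 1 → (-2,6,1)

-2,6,1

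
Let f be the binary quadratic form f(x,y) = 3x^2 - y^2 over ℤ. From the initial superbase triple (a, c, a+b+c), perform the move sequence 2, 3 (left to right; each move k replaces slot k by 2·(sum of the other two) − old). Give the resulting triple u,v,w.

start (3,-1,2) = (f(1,0),f(0,1),f(1,1))
replace slot 2: 2·(3+2) − (-1) = 11 → (3,11,2)
replace slot 3: 2·(3+11) − 2 = 26 → (3,11,26)

3,11,26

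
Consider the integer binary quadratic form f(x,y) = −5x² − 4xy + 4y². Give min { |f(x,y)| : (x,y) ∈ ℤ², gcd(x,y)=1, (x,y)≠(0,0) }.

descent: ρ → (4,4,-5)  [lands on river]
river: ρ → (-5,6,3)
river: ρ → (3,6,-5)
river: ρ → (-5,4,4)
closes: descent 1, river 4
min |a| on river = 3

3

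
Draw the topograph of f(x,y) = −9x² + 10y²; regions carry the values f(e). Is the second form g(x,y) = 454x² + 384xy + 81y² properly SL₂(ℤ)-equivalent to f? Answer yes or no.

D₁ = 360, D₂ = 360
river cycle of f (length 2): (-9, 18, 1), (1, 18, -9)
river cycle of g (length 2): (-9, 18, 1), (1, 18, -9)
cycles coincide ⇒ equivalent

yes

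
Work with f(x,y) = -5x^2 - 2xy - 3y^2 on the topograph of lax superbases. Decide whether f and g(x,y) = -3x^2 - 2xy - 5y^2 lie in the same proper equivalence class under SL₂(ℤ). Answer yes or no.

D₁ = -56, D₂ = -56
f is negative-definite; reduce −f:
−f: flip: (5,2,3)→(3,-2,5)
−f: reduced (well bottom): (3,-2,5) with a≤c, −a<b≤a
flip sign back: reduced form of f is (-3,2,-5)
g is negative-definite; reduce −g:
−g: reduced (well bottom): (3,2,5) with a≤c, −a<b≤a
flip sign back: reduced form of g is (-3,-2,-5)
reduced forms (-3, 2, -5) vs (-3, -2, -5) ⇒ inequivalent

no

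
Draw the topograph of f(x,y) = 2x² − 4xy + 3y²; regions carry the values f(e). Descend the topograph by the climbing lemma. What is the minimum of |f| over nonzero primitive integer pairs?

translate: b→0 (≡-4 mod 4), so (2,-4,3)→(2,0,1)
flip: (2,0,1)→(1,0,2)
reduced (well bottom): (1,0,2) with a≤c, −a<b≤a
well minimum = a = 1

1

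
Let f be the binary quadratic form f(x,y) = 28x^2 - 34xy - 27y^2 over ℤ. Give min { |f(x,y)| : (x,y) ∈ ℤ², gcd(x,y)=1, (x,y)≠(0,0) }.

descent: ρ → (-27,34,28)  [lands on river]
river: ρ → (28,22,-33)
river: ρ → (-33,44,17)
river: ρ → (17,58,-12)
river: ρ → (-12,62,7)
river: ρ → (7,64,-3)
river: ρ → (-3,62,28)
river: ρ → (28,50,-15)
river: ρ → (-15,40,43)
river: ρ → (43,46,-12)
river: ρ → (-12,50,35)
river: ρ → (35,20,-27)
closes: descent 1, river 12
min |a| on river = 3

3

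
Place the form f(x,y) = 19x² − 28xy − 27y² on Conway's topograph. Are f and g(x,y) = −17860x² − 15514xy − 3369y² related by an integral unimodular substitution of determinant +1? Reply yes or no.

D₁ = 2836, D₂ = 2836
river cycle of f (length 30): (-27, 28, 19), (19, 48, -7), (-7, 50, 12), (12, 46, -15), (-15, 44, 15), (15, 46, -12), (-12, 50, 7), (7, 48, -19), (-19, 28, 27), (27, 26, -20), … (20 more)
river cycle of g (length 30): (-27, 28, 19), (19, 48, -7), (-7, 50, 12), (12, 46, -15), (-15, 44, 15), (15, 46, -12), (-12, 50, 7), (7, 48, -19), (-19, 28, 27), (27, 26, -20), … (20 more)
cycles coincide ⇒ equivalent

yes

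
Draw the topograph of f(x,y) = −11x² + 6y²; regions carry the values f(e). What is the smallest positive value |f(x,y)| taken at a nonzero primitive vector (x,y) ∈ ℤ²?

descent: ρ → (6,12,-5)  [lands on river]
river: ρ → (-5,8,10)
river: ρ → (10,12,-3)
river: ρ → (-3,12,10)
river: ρ → (10,8,-5)
river: ρ → (-5,12,6)
closes: descent 1, river 6
min |a| on river = 3

3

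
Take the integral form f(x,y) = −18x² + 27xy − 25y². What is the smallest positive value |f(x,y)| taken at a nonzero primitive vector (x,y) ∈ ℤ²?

translate: b→9 (≡-27 mod 36), so (18,-27,25)→(18,9,16)
flip: (18,9,16)→(16,-9,18)
reduced (well bottom): (16,-9,18) with a≤c, −a<b≤a
well minimum |f| = |-16| = 16 (negative-definite)

16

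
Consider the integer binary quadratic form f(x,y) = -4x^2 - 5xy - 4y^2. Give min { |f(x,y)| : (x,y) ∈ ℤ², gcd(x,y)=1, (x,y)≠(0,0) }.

translate: b→-3 (≡5 mod 8), so (4,5,4)→(4,-3,3)
flip: (4,-3,3)→(3,3,4)
reduced (well bottom): (3,3,4) with a≤c, −a<b≤a
well minimum |f| = |-3| = 3 (negative-definite)

3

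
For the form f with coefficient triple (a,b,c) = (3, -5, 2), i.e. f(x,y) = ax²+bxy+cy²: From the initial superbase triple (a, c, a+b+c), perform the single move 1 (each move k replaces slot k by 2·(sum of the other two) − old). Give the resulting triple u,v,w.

start (3,2,0) = (f(1,0),f(0,1),f(1,1))
replace slot 1: 2·(2+0) − 3 = 1 → (1,2,0)

1,2,0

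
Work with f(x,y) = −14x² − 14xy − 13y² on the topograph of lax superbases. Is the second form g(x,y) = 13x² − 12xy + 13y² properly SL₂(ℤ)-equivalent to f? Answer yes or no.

D₁ = -532, D₂ = -532
f is negative-definite; reduce −f:
−f: flip: (14,14,13)→(13,-14,14)
−f: translate: b→12 (≡-14 mod 26), so (13,-14,14)→(13,12,13)
−f: reduced (well bottom): (13,12,13) with a≤c, −a<b≤a
flip sign back: reduced form of f is (-13,-12,-13)
g: flip: (13,-12,13)→(13,12,13)
g: reduced (well bottom): (13,12,13) with a≤c, −a<b≤a
reduced forms (-13, -12, -13) vs (13, 12, 13) ⇒ inequivalent

no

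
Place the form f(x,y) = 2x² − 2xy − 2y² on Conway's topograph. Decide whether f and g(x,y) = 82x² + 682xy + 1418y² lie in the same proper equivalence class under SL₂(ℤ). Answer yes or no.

D₁ = 20, D₂ = 20
river cycle of f (length 2): (-2, 2, 2), (2, 2, -2)
river cycle of g (length 2): (2, 2, -2), (-2, 2, 2)
cycles coincide ⇒ equivalent

yes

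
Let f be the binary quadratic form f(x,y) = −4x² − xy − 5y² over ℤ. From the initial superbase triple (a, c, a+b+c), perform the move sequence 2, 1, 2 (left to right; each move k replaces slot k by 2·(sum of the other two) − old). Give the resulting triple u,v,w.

start (-4,-5,-10) = (f(1,0),f(0,1),f(1,1))
replace slot 2: 2·((-4)+(-10)) − (-5) = -23 → (-4,-23,-10)
replace slot 1: 2·((-23)+(-10)) − (-4) = -62 → (-62,-23,-10)
replace slot 2: 2·((-62)+(-10)) − (-23) = -121 → (-62,-121,-10)

-62,-121,-10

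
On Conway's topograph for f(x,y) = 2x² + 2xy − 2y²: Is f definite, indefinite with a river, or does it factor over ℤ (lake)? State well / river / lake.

D = b²−4ac = 2² − 4·2·(-2) = 20
D > 0 non-square ⇒ indefinite ⇒ periodic river

river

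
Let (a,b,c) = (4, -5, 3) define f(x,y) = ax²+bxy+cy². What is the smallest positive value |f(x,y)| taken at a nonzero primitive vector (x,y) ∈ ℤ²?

translate: b→3 (≡-5 mod 8), so (4,-5,3)→(4,3,2)
flip: (4,3,2)→(2,-3,4)
translate: b→1 (≡-3 mod 4), so (2,-3,4)→(2,1,3)
reduced (well bottom): (2,1,3) with a≤c, −a<b≤a
well minimum = a = 2

2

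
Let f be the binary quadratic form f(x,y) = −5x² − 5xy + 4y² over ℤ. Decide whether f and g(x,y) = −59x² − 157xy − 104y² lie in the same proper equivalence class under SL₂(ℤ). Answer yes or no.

D₁ = 105, D₂ = 105
river cycle of f (length 6): (4, 5, -5), (-5, 5, 4), (4, 3, -6), (-6, 9, 1), (1, 9, -6), (-6, 3, 4)
river cycle of g (length 6): (-6, 3, 4), (4, 5, -5), (-5, 5, 4), (4, 3, -6), (-6, 9, 1), (1, 9, -6)
cycles coincide ⇒ equivalent

yes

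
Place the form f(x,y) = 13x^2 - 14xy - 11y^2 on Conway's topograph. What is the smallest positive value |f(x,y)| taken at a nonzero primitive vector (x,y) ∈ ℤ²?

descent: ρ → (-11,14,13)  [lands on river]
river: ρ → (13,12,-12)
river: ρ → (-12,12,13)
river: ρ → (13,14,-11)
river: ρ → (-11,8,16)
river: ρ → (16,24,-3)
river: ρ → (-3,24,16)
river: ρ → (16,8,-11)
closes: descent 1, river 8
min |a| on river = 3

3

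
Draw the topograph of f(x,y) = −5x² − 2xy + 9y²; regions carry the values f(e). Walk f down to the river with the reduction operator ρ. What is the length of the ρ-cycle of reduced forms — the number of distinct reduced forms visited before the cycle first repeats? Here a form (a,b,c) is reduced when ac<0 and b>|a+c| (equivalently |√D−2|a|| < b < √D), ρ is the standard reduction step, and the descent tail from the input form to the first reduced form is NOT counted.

D = 184, ⌊√D⌋ = 13
descent: ρ → (9,2,-5)
descent: ρ → (-5,8,6)  [lands on river]
river: ρ → (6,4,-7)
river: ρ → (-7,10,3)
river: ρ → (3,8,-10)
river: ρ → (-10,12,1)
river: ρ → (1,12,-10)
river: ρ → (-10,8,3)
river: ρ → (3,10,-7)
river: ρ → (-7,4,6)
river: ρ → (6,8,-5)
river: ρ → (-5,12,2)
river: ρ → (2,12,-5)
ρ-cycle length = 12 (tail of 2 descent steps not counted)

12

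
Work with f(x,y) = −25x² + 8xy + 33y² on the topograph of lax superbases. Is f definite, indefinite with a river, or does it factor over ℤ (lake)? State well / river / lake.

D = b²−4ac = 8² − 4·(-25)·33 = 3364
D = 58² is a perfect square ⇒ form factors over ℤ ⇒ lakes

lake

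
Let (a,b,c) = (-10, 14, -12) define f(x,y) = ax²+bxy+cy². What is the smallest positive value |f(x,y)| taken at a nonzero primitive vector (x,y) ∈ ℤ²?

translate: b→6 (≡-14 mod 20), so (10,-14,12)→(10,6,8)
flip: (10,6,8)→(8,-6,10)
reduced (well bottom): (8,-6,10) with a≤c, −a<b≤a
well minimum |f| = |-8| = 8 (negative-definite)

8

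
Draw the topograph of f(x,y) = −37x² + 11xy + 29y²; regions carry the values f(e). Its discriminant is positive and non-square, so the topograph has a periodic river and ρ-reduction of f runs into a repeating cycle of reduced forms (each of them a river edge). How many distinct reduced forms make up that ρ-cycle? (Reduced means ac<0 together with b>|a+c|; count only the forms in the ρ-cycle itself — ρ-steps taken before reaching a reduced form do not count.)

D = 4413, ⌊√D⌋ = 66
river: ρ → (29,47,-19)
river: ρ → (-19,29,47)
river: ρ → (47,65,-1)
river: ρ → (-1,65,47)
river: ρ → (47,29,-19)
river: ρ → (-19,47,29)
river: ρ → (29,11,-37)
river: ρ → (-37,63,3)
river: ρ → (3,63,-37)
river: ρ → (-37,11,29)
ρ-cycle length = 10 (tail of 0 descent steps not counted)

10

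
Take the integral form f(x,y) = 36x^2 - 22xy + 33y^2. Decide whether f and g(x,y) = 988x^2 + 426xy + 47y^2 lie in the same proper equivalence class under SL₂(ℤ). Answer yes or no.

D₁ = -4268, D₂ = -4268
f: flip: (36,-22,33)→(33,22,36)
f: reduced (well bottom): (33,22,36) with a≤c, −a<b≤a
g: flip: (988,426,47)→(47,-426,988)
g: translate: b→44 (≡-426 mod 94), so (47,-426,988)→(47,44,33)
g: flip: (47,44,33)→(33,-44,47)
g: translate: b→22 (≡-44 mod 66), so (33,-44,47)→(33,22,36)
g: reduced (well bottom): (33,22,36) with a≤c, −a<b≤a
reduced forms (33, 22, 36) vs (33, 22, 36) ⇒ equivalent

yes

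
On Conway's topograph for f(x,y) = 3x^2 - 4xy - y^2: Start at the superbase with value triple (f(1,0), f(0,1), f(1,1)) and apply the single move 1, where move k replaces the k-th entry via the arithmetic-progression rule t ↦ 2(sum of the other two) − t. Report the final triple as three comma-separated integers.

start (3,-1,-2) = (f(1,0),f(0,1),f(1,1))
replace slot 1: 2·((-1)+(-2)) − 3 = -9 → (-9,-1,-2)

-9,-1,-2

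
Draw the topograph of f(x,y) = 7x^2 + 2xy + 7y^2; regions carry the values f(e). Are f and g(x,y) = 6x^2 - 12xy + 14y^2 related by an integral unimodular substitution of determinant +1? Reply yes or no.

D₁ = -192, D₂ = -192
f: reduced (well bottom): (7,2,7) with a≤c, −a<b≤a
g: translate: b→0 (≡-12 mod 12), so (6,-12,14)→(6,0,8)
g: reduced (well bottom): (6,0,8) with a≤c, −a<b≤a
reduced forms (7, 2, 7) vs (6, 0, 8) ⇒ inequivalent

no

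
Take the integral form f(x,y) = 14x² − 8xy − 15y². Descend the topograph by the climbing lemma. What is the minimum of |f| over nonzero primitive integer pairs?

descent: ρ → (-15,8,14)  [lands on river]
river: ρ → (14,20,-9)
river: ρ → (-9,16,18)
river: ρ → (18,20,-7)
river: ρ → (-7,22,15)
river: ρ → (15,8,-14)
river: ρ → (-14,20,9)
river: ρ → (9,16,-18)
river: ρ → (-18,20,7)
river: ρ → (7,22,-15)
closes: descent 1, river 10
min |a| on river = 7

7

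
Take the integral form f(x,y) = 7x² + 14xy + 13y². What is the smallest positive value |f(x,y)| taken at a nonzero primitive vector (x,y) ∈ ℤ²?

translate: b→0 (≡14 mod 14), so (7,14,13)→(7,0,6)
flip: (7,0,6)→(6,0,7)
reduced (well bottom): (6,0,7) with a≤c, −a<b≤a
well minimum = a = 6

6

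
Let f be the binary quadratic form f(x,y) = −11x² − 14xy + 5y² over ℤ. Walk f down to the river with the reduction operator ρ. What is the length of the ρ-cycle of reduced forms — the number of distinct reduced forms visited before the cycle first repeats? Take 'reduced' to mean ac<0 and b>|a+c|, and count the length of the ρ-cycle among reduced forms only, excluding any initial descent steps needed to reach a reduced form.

D = 416, ⌊√D⌋ = 20
descent: ρ → (5,14,-11)  [lands on river]
river: ρ → (-11,8,8)
river: ρ → (8,8,-11)
river: ρ → (-11,14,5)
river: ρ → (5,16,-8)
river: ρ → (-8,16,5)
ρ-cycle length = 6 (tail of 1 descent step not counted)

6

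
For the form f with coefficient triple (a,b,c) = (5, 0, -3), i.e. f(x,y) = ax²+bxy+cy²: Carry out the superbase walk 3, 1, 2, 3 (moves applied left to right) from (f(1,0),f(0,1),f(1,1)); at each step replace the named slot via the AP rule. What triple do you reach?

start (5,-3,2) = (f(1,0),f(0,1),f(1,1))
replace slot 3: 2·(5+(-3)) − 2 = 2 → (5,-3,2)
replace slot 1: 2·((-3)+2) − 5 = -7 → (-7,-3,2)
replace slot 2: 2·((-7)+2) − (-3) = -7 → (-7,-7,2)
replace slot 3: 2·((-7)+(-7)) − 2 = -30 → (-7,-7,-30)

-7,-7,-30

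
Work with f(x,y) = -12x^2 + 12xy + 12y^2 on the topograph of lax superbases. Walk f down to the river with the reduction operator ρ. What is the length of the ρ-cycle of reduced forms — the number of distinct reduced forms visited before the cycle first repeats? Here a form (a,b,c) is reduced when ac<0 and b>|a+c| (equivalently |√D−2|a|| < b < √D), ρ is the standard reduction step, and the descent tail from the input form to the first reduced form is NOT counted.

D = 720, ⌊√D⌋ = 26
river: ρ → (12,12,-12)
river: ρ → (-12,12,12)
ρ-cycle length = 2 (tail of 0 descent steps not counted)

2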